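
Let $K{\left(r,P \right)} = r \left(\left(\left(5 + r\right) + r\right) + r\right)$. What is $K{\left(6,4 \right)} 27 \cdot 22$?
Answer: $81972$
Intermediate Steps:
$K{\left(r,P \right)} = r \left(5 + 3 r\right)$ ($K{\left(r,P \right)} = r \left(\left(5 + 2 r\right) + r\right) = r \left(5 + 3 r\right)$)
$K{\left(6,4 \right)} 27 \cdot 22 = 6 \left(5 + 3 \cdot 6\right) 27 \cdot 22 = 6 \left(5 + 18\right) 27 \cdot 22 = 6 \cdot 23 \cdot 27 \cdot 22 = 138 \cdot 27 \cdot 22 = 3726 \cdot 22 = 81972$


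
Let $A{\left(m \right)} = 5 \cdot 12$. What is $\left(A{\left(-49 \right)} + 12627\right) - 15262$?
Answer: $-2575$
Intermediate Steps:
$A{\left(m \right)} = 60$
$\left(A{\left(-49 \right)} + 12627\right) - 15262 = \left(60 + 12627\right) - 15262 = 12687 - 15262 = -2575$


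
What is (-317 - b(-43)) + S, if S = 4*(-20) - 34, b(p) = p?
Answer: -388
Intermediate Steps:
S = -114 (S = -80 - 34 = -114)
(-317 - b(-43)) + S = (-317 - 1*(-43)) - 114 = (-317 + 43) - 114 = -274 - 114 = -388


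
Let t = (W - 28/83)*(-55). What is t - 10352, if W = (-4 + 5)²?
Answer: -862241/83 ≈ -10388.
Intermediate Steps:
W = 1 (W = 1² = 1)
t = -3025/83 (t = (1 - 28/83)*(-55) = (55/83)*(-55) = -3025/83 ≈ -36.446)
t - 10352 = -3025/83 - 10352 = -862241/83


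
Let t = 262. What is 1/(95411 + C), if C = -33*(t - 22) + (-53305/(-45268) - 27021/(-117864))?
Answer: 444622296/38901074793265 ≈ 1.1430e-5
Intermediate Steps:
C = -3520783090391/444622296 (C = -33*(262 - 22) + (-53305/(-45268) - 27021/(-117864)) = -33*240 + (-53305*(-1/45268) - 27021*(-1/117864)) = -7920 + (53305/45268 + 9007/39288) = -7920 + 625493929/444622296 = -3520783090391/444622296 ≈ -7918.6)
1/(95411 + C) = 1/(95411 - 3520783090391/444622296) = 1/(38901074793265/444622296) = 444622296/38901074793265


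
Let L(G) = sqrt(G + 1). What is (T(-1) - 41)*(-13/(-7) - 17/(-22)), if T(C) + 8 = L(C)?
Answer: -2835/22 ≈ -128.86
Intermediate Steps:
L(G) = sqrt(1 + G)
T(C) = -8 + sqrt(1 + C)
(T(-1) - 41)*(-13/(-7) - 17/(-22)) = ((-8 + sqrt(1 - 1)) - 41)*(-13/(-7) - 17/(-22)) = ((-8 + sqrt(0)) - 41)*(-13*(-1/7) - 17*(-1/22)) = ((-8 + 0) - 41)*(13/7 + 17/22) = (-8 - 41)*(405/154) = -49*405/154 = -2835/22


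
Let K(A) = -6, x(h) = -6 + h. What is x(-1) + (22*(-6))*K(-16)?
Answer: 785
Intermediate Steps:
x(-1) + (22*(-6))*K(-16) = (-6 - 1) + (22*(-6))*(-6) = -7 - 132*(-6) = -7 + 792 = 785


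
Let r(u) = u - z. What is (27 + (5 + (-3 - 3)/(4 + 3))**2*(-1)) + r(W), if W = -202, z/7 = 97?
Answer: -42687/49 ≈ -871.16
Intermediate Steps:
z = 679 (z = 7*97 = 679)
r(u) = -679 + u (r(u) = u - 1*679 = u - 679 = -679 + u)
(27 + (5 + (-3 - 3)/(4 + 3))**2*(-1)) + r(W) = (27 + (5 + (-3 - 3)/(4 + 3))**2*(-1)) + (-679 - 202) = (27 + (5 - 6/7)**2*(-1)) - 881 = (27 + (29/7)**2*(-1)) - 881 = (27 + (841/49)*(-1)) - 881 = (27 - 841/49) - 881 = 482/49 - 881 = -42687/49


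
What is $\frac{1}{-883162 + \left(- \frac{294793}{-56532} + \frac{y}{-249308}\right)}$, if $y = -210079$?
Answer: $- \frac{1761734982}{1555886718868175} \approx -1.1323 \cdot 10^{-6}$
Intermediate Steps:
$\frac{1}{-883162 + \left(- \frac{294793}{-56532} + \frac{y}{-249308}\right)} = \frac{1}{-883162 - \left(- \frac{294793}{56532} - \frac{210079}{249308}\right)} = \frac{1}{-883162 - - \frac{10671304909}{1761734982}} = \frac{1}{-883162 + \left(\frac{294793}{56532} + \frac{210079}{249308}\right)} = \frac{1}{-883162 + \frac{10671304909}{1761734982}} = \frac{1}{- \frac{1555886718868175}{1761734982}} = - \frac{1761734982}{1555886718868175}$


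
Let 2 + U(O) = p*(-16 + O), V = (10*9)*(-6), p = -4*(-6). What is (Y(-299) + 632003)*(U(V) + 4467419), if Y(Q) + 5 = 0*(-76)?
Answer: 2814965227854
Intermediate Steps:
Y(Q) = -5 (Y(Q) = -5 + 0*(-76) = -5 + 0 = -5)
p = 24
V = -540 (V = 90*(-6) = -540)
U(O) = -386 + 24*O (U(O) = -2 + 24*(-16 + O) = -2 + (-384 + 24*O) = -386 + 24*O)
(Y(-299) + 632003)*(U(V) + 4467419) = (-5 + 632003)*((-386 + 24*(-540)) + 4467419) = 631998*((-386 - 12960) + 4467419) = 631998*(-13346 + 4467419) = 631998*4454073 = 2814965227854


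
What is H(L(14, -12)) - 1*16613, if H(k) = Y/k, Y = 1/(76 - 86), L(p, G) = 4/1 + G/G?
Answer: -830651/50 ≈ -16613.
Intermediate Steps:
L(p, G) = 5 (L(p, G) = 4*1 + 1 = 4 + 1 = 5)
Y = -1/10 (Y = 1/(-10) = -1/10 ≈ -0.10000)
H(k) = -1/(10*k)
H(L(14, -12)) - 1*16613 = -1/10/5 - 1*16613 = -1/10*1/5 - 16613 = -1/50 - 16613 = -830651/50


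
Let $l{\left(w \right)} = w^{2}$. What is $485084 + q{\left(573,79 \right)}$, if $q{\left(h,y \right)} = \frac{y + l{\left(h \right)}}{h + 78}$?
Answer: $\frac{316118092}{651} \approx 4.8559 \cdot 10^{5}$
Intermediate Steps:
$q{\left(h,y \right)} = \frac{y + h^{2}}{78 + h}$ ($q{\left(h,y \right)} = \frac{y + h^{2}}{h + 78} = \frac{y + h^{2}}{78 + h}$)
$485084 + q{\left(573,79 \right)} = 485084 + \frac{79 + 573^{2}}{78 + 573} = 485084 + \frac{79 + 328329}{651} = 485084 + \frac{1}{651} \cdot 328408 = 485084 + \frac{328408}{651} = \frac{316118092}{651}$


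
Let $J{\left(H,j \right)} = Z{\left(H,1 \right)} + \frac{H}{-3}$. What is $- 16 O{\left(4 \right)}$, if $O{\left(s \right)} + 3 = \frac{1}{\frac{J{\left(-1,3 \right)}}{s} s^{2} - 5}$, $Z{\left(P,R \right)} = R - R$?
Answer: $\frac{576}{11} \approx 52.364$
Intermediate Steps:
$Z{\left(P,R \right)} = 0$
$J{\left(H,j \right)} = - \frac{H}{3}$ ($J{\left(H,j \right)} = 0 + \frac{H}{-3} = 0 + H \left(- \frac{1}{3}\right) = 0 - \frac{H}{3} = - \frac{H}{3}$)
$O{\left(s \right)} = -3 + \frac{1}{-5 + \frac{s}{3}}$ ($O{\left(s \right)} = -3 + \frac{1}{\frac{\left(- \frac{1}{3}\right) \left(-1\right)}{s} s^{2} - 5} = -3 + \frac{1}{\frac{1}{3 s} s^{2} - 5} = -3 + \frac{1}{\frac{s}{3} - 5} = -3 + \frac{1}{-5 + \frac{s}{3}}$)
$- 16 O{\left(4 \right)} = - 16 \frac{3 \left(16 - 4\right)}{-15 + 4} = - 16 \frac{3 \left(16 - 4\right)}{-11} = - 16 \cdot 3 \left(- \frac{1}{11}\right) 12 = \left(-16\right) \left(- \frac{36}{11}\right) = \frac{576}{11}$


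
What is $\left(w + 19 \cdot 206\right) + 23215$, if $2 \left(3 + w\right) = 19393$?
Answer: $\frac{73645}{2} \approx 36823.0$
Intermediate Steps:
$w = \frac{19387}{2}$ ($w = -3 + \frac{1}{2} \cdot 19393 = -3 + \frac{19393}{2} = \frac{19387}{2} \approx 9693.5$)
$\left(w + 19 \cdot 206\right) + 23215 = \left(\frac{19387}{2} + 19 \cdot 206\right) + 23215 = \left(\frac{19387}{2} + 3914\right) + 23215 = \frac{27215}{2} + 23215 = \frac{73645}{2}$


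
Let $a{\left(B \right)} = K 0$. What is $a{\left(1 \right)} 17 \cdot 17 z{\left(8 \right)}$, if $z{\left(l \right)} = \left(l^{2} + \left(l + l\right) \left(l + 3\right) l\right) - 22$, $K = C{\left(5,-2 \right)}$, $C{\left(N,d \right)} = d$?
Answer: $0$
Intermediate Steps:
$K = -2$
$a{\left(B \right)} = 0$ ($a{\left(B \right)} = \left(-2\right) 0 = 0$)
$z{\left(l \right)} = -22 + l^{2} + 2 l^{2} \left(3 + l\right)$ ($z{\left(l \right)} = \left(l^{2} + 2 l \left(3 + l\right) l\right) - 22 = \left(l^{2} + 2 l^{2} \left(3 + l\right)\right) - 22 = -22 + l^{2} + 2 l^{2} \left(3 + l\right)$)
$a{\left(1 \right)} 17 \cdot 17 z{\left(8 \right)} = 0 \cdot 17 \cdot 17 \left(-22 + 2 \cdot 8^{3} + 7 \cdot 8^{2}\right) = 0 \cdot 17 \left(-22 + 2 \cdot 512 + 7 \cdot 64\right) = 0 \left(-22 + 1024 + 448\right) = 0 \cdot 1450 = 0$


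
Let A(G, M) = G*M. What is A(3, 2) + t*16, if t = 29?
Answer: 470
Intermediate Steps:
A(3, 2) + t*16 = 3*2 + 29*16 = 6 + 464 = 470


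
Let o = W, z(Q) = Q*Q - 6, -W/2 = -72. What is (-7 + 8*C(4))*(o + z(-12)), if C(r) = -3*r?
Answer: -29046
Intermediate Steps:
W = 144 (W = -2*(-72) = 144)
z(Q) = -6 + Q**2 (z(Q) = Q**2 - 6 = -6 + Q**2)
o = 144
(-7 + 8*C(4))*(o + z(-12)) = (-7 + 8*(-3*4))*(144 + (-6 + (-12)**2)) = (-7 + 8*(-12))*(144 + (-6 + 144)) = (-7 - 96)*(144 + 138) = -103*282 = -29046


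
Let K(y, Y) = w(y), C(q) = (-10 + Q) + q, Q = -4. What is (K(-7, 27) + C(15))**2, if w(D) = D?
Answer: 36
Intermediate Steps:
C(q) = -14 + q (C(q) = (-10 - 4) + q = -14 + q)
K(y, Y) = y
(K(-7, 27) + C(15))**2 = (-7 + (-14 + 15))**2 = (-7 + 1)**2 = (-6)**2 = 36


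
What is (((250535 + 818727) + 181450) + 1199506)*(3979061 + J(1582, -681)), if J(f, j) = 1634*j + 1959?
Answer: 7027876981988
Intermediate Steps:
J(f, j) = 1959 + 1634*j
(((250535 + 818727) + 181450) + 1199506)*(3979061 + J(1582, -681)) = (((250535 + 818727) + 181450) + 1199506)*(3979061 + (1959 + 1634*(-681))) = ((1069262 + 181450) + 1199506)*(3979061 + (1959 - 1112754)) = (1250712 + 1199506)*(3979061 - 1110795) = 2450218*2868266 = 7027876981988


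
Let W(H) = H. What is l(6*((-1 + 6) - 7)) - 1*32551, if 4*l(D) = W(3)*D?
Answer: -32560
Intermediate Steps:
l(D) = 3*D/4 (l(D) = (3*D)/4 = 3*D/4)
l(6*((-1 + 6) - 7)) - 1*32551 = 3*(6*((-1 + 6) - 7))/4 - 1*32551 = 3*(6*(5 - 7))/4 - 32551 = 3*(6*(-2))/4 - 32551 = (¾)*(-12) - 32551 = -9 - 32551 = -32560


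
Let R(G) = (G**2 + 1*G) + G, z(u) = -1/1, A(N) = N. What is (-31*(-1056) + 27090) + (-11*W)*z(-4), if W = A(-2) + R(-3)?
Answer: 59837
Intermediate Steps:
z(u) = -1 (z(u) = -1*1 = -1)
R(G) = G**2 + 2*G (R(G) = (G**2 + G) + G = (G + G**2) + G = G**2 + 2*G)
W = 1 (W = -2 - 3*(2 - 3) = -2 - 3*(-1) = -2 + 3 = 1)
(-31*(-1056) + 27090) + (-11*W)*z(-4) = (-31*(-1056) + 27090) - 11*1*(-1) = (32736 + 27090) - 11*(-1) = 59826 + 11 = 59837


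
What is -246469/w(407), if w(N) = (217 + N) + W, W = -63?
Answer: -246469/561 ≈ -439.34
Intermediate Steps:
w(N) = 154 + N (w(N) = (217 + N) - 63 = 154 + N)
-246469/w(407) = -246469/(154 + 407) = -246469/561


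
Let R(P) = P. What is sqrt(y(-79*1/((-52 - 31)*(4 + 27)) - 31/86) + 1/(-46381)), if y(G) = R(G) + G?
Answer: 2*I*sqrt(4341912412673727763)/5131547459 ≈ 0.81212*I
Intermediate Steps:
y(G) = 2*G (y(G) = G + G = 2*G)
sqrt(y(-79*1/((-52 - 31)*(4 + 27)) - 31/86) + 1/(-46381)) = sqrt(2*(-79*1/((-52 - 31)*(4 + 27)) - 31/86) + 1/(-46381)) = sqrt(2*(-79/(31*(-83)) - 31*1/86) - 1/46381) = sqrt(2*(-79/(-2573) - 31/86) - 1/46381) = sqrt(2*(-79*(-1/2573) - 31/86) - 1/46381) = sqrt(2*(79/2573 - 31/86) - 1/46381) = sqrt(2*(-72969/221278) - 1/46381) = sqrt(-72969/110639 - 1/46381) = sqrt(-3384485828/5131547459) = 2*I*sqrt(4341912412673727763)/5131547459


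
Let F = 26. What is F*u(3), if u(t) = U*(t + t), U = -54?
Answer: -8424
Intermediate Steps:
u(t) = -108*t (u(t) = -54*(t + t) = -108*t)
F*u(3) = 26*(-108*3) = 26*(-324) = -8424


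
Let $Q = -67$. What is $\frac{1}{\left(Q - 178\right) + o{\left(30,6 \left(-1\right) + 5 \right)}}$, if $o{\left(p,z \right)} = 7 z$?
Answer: $- \frac{1}{252} \approx -0.0039683$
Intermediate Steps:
$\frac{1}{\left(Q - 178\right) + o{\left(30,6 \left(-1\right) + 5 \right)}} = \frac{1}{\left(-67 - 178\right) + 7 \left(6 \left(-1\right) + 5\right)} = \frac{1}{-245 + 7 \left(-6 + 5\right)} = \frac{1}{-245 + 7 \left(-1\right)} = \frac{1}{-245 - 7} = \frac{1}{-252} = - \frac{1}{252}$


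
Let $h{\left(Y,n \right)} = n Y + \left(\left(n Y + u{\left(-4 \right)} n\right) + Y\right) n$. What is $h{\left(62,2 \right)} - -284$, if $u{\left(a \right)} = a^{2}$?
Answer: $844$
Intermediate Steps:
$h{\left(Y,n \right)} = Y n + n \left(Y + 16 n + Y n\right)$ ($h{\left(Y,n \right)} = n Y + \left(\left(n Y + \left(-4\right)^{2} n\right) + Y\right) n = Y n + \left(\left(Y n + 16 n\right) + Y\right) n = Y n + \left(\left(16 n + Y n\right) + Y\right) n = Y n + \left(Y + 16 n + Y n\right) n = Y n + n \left(Y + 16 n + Y n\right)$)
$h{\left(62,2 \right)} - -284 = 2 \left(2 \cdot 62 + 16 \cdot 2 + 62 \cdot 2\right) - -284 = 2 \left(124 + 32 + 124\right) + 284 = 2 \cdot 280 + 284 = 560 + 284 = 844$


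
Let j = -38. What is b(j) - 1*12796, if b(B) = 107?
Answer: -12689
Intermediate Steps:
b(j) - 1*12796 = 107 - 1*12796 = 107 - 12796 = -12689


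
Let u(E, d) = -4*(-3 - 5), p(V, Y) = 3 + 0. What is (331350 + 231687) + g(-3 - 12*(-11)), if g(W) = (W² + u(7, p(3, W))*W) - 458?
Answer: 583348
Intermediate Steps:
p(V, Y) = 3
u(E, d) = 32 (u(E, d) = -4*(-8) = 32)
g(W) = -458 + W² + 32*W (g(W) = (W² + 32*W) - 458 = -458 + W² + 32*W)
(331350 + 231687) + g(-3 - 12*(-11)) = (331350 + 231687) + (-458 + (-3 - 12*(-11))² + 32*(-3 - 12*(-11))) = 563037 + (-458 + (-3 + 132)² + 32*(-3 + 132)) = 563037 + (-458 + 129² + 32*129) = 563037 + (-458 + 16641 + 4128) = 563037 + 20311 = 583348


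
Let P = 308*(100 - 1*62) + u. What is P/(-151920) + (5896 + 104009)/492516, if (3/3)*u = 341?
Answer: 6644699/46187056 ≈ 0.14386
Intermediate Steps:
u = 341
P = 12045 (P = 308*(100 - 1*62) + 341 = 308*(100 - 62) + 341 = 308*38 + 341 = 11704 + 341 = 12045)
P/(-151920) + (5896 + 104009)/492516 = 12045/(-151920) + (5896 + 104009)/492516 = 12045*(-1/151920) + 109905*(1/492516) = -803/10128 + 36635/164172 = 6644699/46187056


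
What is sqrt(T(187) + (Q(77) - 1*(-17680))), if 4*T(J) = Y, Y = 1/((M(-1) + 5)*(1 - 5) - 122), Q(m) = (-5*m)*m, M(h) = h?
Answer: I*sqrt(911445978)/276 ≈ 109.38*I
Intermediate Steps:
Q(m) = -5*m**2
Y = -1/138 (Y = 1/((-1 + 5)*(1 - 5) - 122) = 1/(4*(-4) - 122) = 1/(-16 - 122) = 1/(-138) = -1/138 ≈ -0.0072464)
T(J) = -1/552 (T(J) = (1/4)*(-1/138) = -1/552)
sqrt(T(187) + (Q(77) - 1*(-17680))) = sqrt(-1/552 + (-5*77**2 - 1*(-17680))) = sqrt(-1/552 + (-5*5929 + 17680)) = sqrt(-1/552 + (-29645 + 17680)) = sqrt(-1/552 - 11965) = sqrt(-6604681/552) = I*sqrt(911445978)/276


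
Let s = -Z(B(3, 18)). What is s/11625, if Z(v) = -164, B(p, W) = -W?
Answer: 164/11625 ≈ 0.014108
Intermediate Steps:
s = 164 (s = -1*(-164) = 164)
s/11625 = 164/11625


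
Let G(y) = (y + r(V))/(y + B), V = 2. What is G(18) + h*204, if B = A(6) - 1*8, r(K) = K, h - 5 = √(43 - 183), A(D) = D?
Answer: 4085/4 + 408*I*√35 ≈ 1021.3 + 2413.8*I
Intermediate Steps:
h = 5 + 2*I*√35 (h = 5 + √(43 - 183) = 5 + √(-140) = 5 + 2*I*√35 ≈ 5.0 + 11.832*I)
B = -2 (B = 6 - 1*8 = 6 - 8 = -2)
G(y) = (2 + y)/(-2 + y) (G(y) = (y + 2)/(y - 2) = (2 + y)/(-2 + y))
G(18) + h*204 = (2 + 18)/(-2 + 18) + (5 + 2*I*√35)*204 = 20/16 + (1020 + 408*I*√35) = (1/16)*20 + (1020 + 408*I*√35) = 5/4 + (1020 + 408*I*√35) = 4085/4 + 408*I*√35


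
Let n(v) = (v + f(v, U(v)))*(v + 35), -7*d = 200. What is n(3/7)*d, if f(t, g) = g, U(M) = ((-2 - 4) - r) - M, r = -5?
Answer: 49600/49 ≈ 1012.2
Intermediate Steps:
U(M) = -1 - M (U(M) = ((-2 - 4) - 1*(-5)) - M = (-6 + 5) - M = -1 - M)
d = -200/7 (d = -⅐*200 = -200/7 ≈ -28.571)
n(v) = -35 - v (n(v) = (v + (-1 - v))*(v + 35) = -(35 + v) = -35 - v)
n(3/7)*d = (-35 - 3/7)*(-200/7) = -248/7*(-200/7) = 49600/49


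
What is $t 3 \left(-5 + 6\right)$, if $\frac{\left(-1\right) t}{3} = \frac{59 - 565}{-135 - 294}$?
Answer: $- \frac{138}{13} \approx -10.615$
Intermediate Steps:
$t = - \frac{46}{13}$ ($t = - 3 \frac{59 - 565}{-135 - 294} = - 3 \left(- \frac{506}{-429}\right) = - 3 \left(\left(-506\right) \left(- \frac{1}{429}\right)\right) = \left(-3\right) \frac{46}{39} = - \frac{46}{13} \approx -3.5385$)
$t 3 \left(-5 + 6\right) = - \frac{46 \cdot 3 \left(-5 + 6\right)}{13} = - \frac{46 \cdot 3 \cdot 1}{13} = \left(- \frac{46}{13}\right) 3 = - \frac{138}{13}$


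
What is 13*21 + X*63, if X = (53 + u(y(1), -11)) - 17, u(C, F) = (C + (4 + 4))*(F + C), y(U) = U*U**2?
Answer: -3129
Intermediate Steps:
y(U) = U**3
u(C, F) = (8 + C)*(C + F) (u(C, F) = (C + 8)*(C + F) = (8 + C)*(C + F))
X = -54 (X = (53 + ((1**3)**2 + 8*1**3 + 8*(-11) + 1**3*(-11))) - 17 = (53 + (1**2 + 8*1 - 88 + 1*(-11))) - 17 = (53 + (1 + 8 - 88 - 11)) - 17 = (53 - 90) - 17 = -37 - 17 = -54)
13*21 + X*63 = 13*21 - 54*63 = 273 - 3402 = -3129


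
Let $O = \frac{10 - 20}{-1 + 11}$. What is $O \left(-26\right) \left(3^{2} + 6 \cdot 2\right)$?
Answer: $546$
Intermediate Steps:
$O = -1$ ($O = - \frac{10}{10} = \left(-10\right) \frac{1}{10} = -1$)
$O \left(-26\right) \left(3^{2} + 6 \cdot 2\right) = \left(-1\right) \left(-26\right) \left(3^{2} + 6 \cdot 2\right) = 26 \left(9 + 12\right) = 26 \cdot 21 = 546$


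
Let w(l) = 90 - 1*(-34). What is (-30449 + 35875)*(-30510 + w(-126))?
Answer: -164874436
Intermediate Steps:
w(l) = 124 (w(l) = 90 + 34 = 124)
(-30449 + 35875)*(-30510 + w(-126)) = (-30449 + 35875)*(-30510 + 124) = 5426*(-30386) = -164874436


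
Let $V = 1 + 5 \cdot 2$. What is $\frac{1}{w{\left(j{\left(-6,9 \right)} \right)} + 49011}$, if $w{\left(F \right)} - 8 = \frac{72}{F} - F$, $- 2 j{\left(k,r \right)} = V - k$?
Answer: $\frac{34}{1666647} \approx 2.04 \cdot 10^{-5}$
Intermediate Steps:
$V = 11$ ($V = 1 + 10 = 11$)
$j{\left(k,r \right)} = - \frac{11}{2} + \frac{k}{2}$ ($j{\left(k,r \right)} = - \frac{11 - k}{2} = - \frac{11}{2} + \frac{k}{2}$)
$w{\left(F \right)} = 8 - F + \frac{72}{F}$ ($w{\left(F \right)} = 8 - \left(F - \frac{72}{F}\right) = 8 - F + \frac{72}{F}$)
$\frac{1}{w{\left(j{\left(-6,9 \right)} \right)} + 49011} = \frac{1}{\left(8 - \left(- \frac{11}{2} + \frac{1}{2} \left(-6\right)\right) + \frac{72}{- \frac{11}{2} + \frac{1}{2} \left(-6\right)}\right) + 49011} = \frac{1}{\left(8 - \left(- \frac{11}{2} - 3\right) + \frac{72}{- \frac{11}{2} - 3}\right) + 49011} = \frac{1}{\left(8 - - \frac{17}{2} + \frac{72}{- \frac{17}{2}}\right) + 49011} = \frac{1}{\left(8 + \frac{17}{2} + 72 \left(- \frac{2}{17}\right)\right) + 49011} = \frac{1}{\left(8 + \frac{17}{2} - \frac{144}{17}\right) + 49011} = \frac{1}{\frac{273}{34} + 49011} = \frac{1}{\frac{1666647}{34}} = \frac{34}{1666647}$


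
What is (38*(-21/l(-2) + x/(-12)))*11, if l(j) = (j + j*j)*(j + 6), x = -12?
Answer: -2717/4 ≈ -679.25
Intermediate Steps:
l(j) = (6 + j)*(j + j**2) (l(j) = (j + j**2)*(6 + j) = (6 + j)*(j + j**2))
(38*(-21/l(-2) + x/(-12)))*11 = (38*(-21*(-1/(2*(6 + (-2)**2 + 7*(-2)))) - 12/(-12)))*11 = (38*(-21*(-1/(2*(6 + 4 - 14))) - 12*(-1/12)))*11 = (38*(-21/((-2*(-4))) + 1))*11 = (38*(-21/8 + 1))*11 = (38*(-13/8))*11 = -247/4*11 = -2717/4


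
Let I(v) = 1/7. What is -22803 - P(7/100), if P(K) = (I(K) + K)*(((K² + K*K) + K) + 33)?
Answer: -79835144451/3500000 ≈ -22810.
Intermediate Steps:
I(v) = ⅐
P(K) = (⅐ + K)*(33 + K + 2*K²) (P(K) = (⅐ + K)*(((K² + K*K) + K) + 33) = (⅐ + K)*(((K² + K²) + K) + 33) = (⅐ + K)*((2*K² + K) + 33) = (⅐ + K)*((K + 2*K²) + 33) = (⅐ + K)*(33 + K + 2*K²))
-22803 - P(7/100) = -22803 - (33/7 + 2*(7/100)³ + 9*(7/100)²/7 + 232*(7/100)/7) = -22803 - (33/7 + 2*(7*(1/100))³ + 9*(7*(1/100))²/7 + 232*(7*(1/100))/7) = -22803 - (33/7 + 2*(7/100)³ + 9*(7/100)²/7 + (232/7)*(7/100)) = -22803 - (33/7 + 2*(343/1000000) + (9/7)*(49/10000) + 58/25) = -22803 - (33/7 + 343/500000 + 63/10000 + 58/25) = -22803 - 1*24644451/3500000 = -22803 - 24644451/3500000 = -79835144451/3500000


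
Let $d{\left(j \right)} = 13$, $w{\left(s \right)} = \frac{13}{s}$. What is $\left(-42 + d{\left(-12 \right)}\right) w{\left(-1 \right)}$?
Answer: $377$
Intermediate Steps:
$\left(-42 + d{\left(-12 \right)}\right) w{\left(-1 \right)} = \left(-42 + 13\right) \frac{13}{-1} = - 29 \cdot 13 \left(-1\right) = \left(-29\right) \left(-13\right) = 377$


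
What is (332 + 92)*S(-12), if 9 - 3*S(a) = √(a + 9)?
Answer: 1272 - 424*I*√3/3 ≈ 1272.0 - 244.8*I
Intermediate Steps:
S(a) = 3 - √(9 + a)/3 (S(a) = 3 - √(a + 9)/3 = 3 - √(9 + a)/3)
(332 + 92)*S(-12) = (332 + 92)*(3 - √(9 - 12)/3) = 424*(3 - I*√3/3) = 1272 - 424*I*√3/3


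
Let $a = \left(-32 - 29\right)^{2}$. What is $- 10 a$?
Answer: $-37210$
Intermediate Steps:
$a = 3721$ ($a = \left(-61\right)^{2} = 3721$)
$- 10 a = \left(-10\right) 3721 = -37210$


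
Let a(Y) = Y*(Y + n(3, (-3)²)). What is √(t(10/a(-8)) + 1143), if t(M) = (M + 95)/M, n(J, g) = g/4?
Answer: √1581 ≈ 39.762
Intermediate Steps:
n(J, g) = g/4 (n(J, g) = g*(¼) = g/4)
a(Y) = Y*(9/4 + Y) (a(Y) = Y*(Y + (¼)*(-3)²) = Y*(Y + (¼)*9) = Y*(Y + 9/4) = Y*(9/4 + Y))
t(M) = (95 + M)/M
√(t(10/a(-8)) + 1143) = √((95 + 10/(((¼)*(-8)*(9 + 4*(-8)))))/((10/(((¼)*(-8)*(9 + 4*(-8)))))) + 1143) = √((95 + 10/(((¼)*(-8)*(9 - 32))))/((10/(((¼)*(-8)*(9 - 32))))) + 1143) = √((95 + 10/(((¼)*(-8)*(-23))))/((10/(((¼)*(-8)*(-23))))) + 1143) = √((95 + 10/46)/((10/46)) + 1143) = √((95 + 10*(1/46))/((10*(1/46))) + 1143) = √((95 + 5/23)/(5/23) + 1143) = √((23/5)*(2190/23) + 1143) = √(438 + 1143) = √1581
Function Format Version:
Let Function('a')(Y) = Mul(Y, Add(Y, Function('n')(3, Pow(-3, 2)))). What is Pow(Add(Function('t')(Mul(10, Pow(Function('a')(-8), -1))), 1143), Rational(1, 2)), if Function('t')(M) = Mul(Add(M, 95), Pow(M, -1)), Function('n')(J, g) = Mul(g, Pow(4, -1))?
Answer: Pow(1581, Rational(1, 2)) ≈ 39.762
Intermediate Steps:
Function('n')(J, g) = Mul(Rational(1, 4), g) (Function('n')(J, g) = Mul(g, Rational(1, 4)) = Mul(Rational(1, 4), g))
Function('a')(Y) = Mul(Y, Add(Rational(9, 4), Y)) (Function('a')(Y) = Mul(Y, Add(Y, Mul(Rational(1, 4), Pow(-3, 2)))) = Mul(Y, Add(Y, Mul(Rational(1, 4), 9))) = Mul(Y, Add(Y, Rational(9, 4))) = Mul(Y, Add(Rational(9, 4), Y)))
Function('t')(M) = Mul(Pow(M, -1), Add(95, M)) (Function('t')(M) = Mul(Add(95, M), Pow(M, -1)) = Mul(Pow(M, -1), Add(95, M)))
Pow(Add(Function('t')(Mul(10, Pow(Function('a')(-8), -1))), 1143), Rational(1, 2)) = Pow(Add(Mul(Pow(Mul(10, Pow(Mul(Rational(1, 4), -8, Add(9, Mul(4, -8))), -1)), -1), Add(95, Mul(10, Pow(Mul(Rational(1, 4), -8, Add(9, Mul(4, -8))), -1)))), 1143), Rational(1, 2)) = Pow(Add(Mul(Pow(Mul(10, Pow(Mul(Rational(1, 4), -8, Add(9, -32)), -1)), -1), Add(95, Mul(10, Pow(Mul(Rational(1, 4), -8, Add(9, -32)), -1)))), 1143), Rational(1, 2)) = Pow(Add(Mul(Pow(Mul(10, Pow(Mul(Rational(1, 4), -8, -23), -1)), -1), Add(95, Mul(10, Pow(Mul(Rational(1, 4), -8, -23), -1)))), 1143), Rational(1, 2)) = Pow(Add(Mul(Pow(Mul(10, Pow(46, -1)), -1), Add(95, Mul(10, Pow(46, -1)))), 1143), Rational(1, 2)) = Pow(Add(Mul(Pow(Mul(10, Rational(1, 46)), -1), Add(95, Mul(10, Rational(1, 46)))), 1143), Rational(1, 2)) = Pow(Add(Mul(Pow(Rational(5, 23), -1), Add(95, Rational(5, 23))), 1143), Rational(1, 2)) = Pow(Add(Mul(Rational(23, 5), Rational(2190, 23)), 1143), Rational(1, 2)) = Pow(Add(438, 1143), Rational(1, 2)) = Pow(1581, Rational(1, 2))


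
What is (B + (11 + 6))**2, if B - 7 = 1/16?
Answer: 148225/256 ≈ 579.00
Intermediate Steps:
B = 113/16 (B = 7 + 1/16 = 113/16 ≈ 7.0625)
(B + (11 + 6))**2 = (113/16 + (11 + 6))**2 = (113/16 + 17)**2 = (385/16)**2 = 148225/256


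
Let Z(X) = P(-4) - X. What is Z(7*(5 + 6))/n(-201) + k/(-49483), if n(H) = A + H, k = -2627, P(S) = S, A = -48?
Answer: 1554082/4107089 ≈ 0.37839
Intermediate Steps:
n(H) = -48 + H
Z(X) = -4 - X
Z(7*(5 + 6))/n(-201) + k/(-49483) = (-4 - 7*(5 + 6))/(-48 - 201) - 2627/(-49483) = (-4 - 7*11)/(-249) - 2627*(-1/49483) = (-4 - 1*77)*(-1/249) + 2627/49483 = (-4 - 77)*(-1/249) + 2627/49483 = -81*(-1/249) + 2627/49483 = 27/83 + 2627/49483 = 1554082/4107089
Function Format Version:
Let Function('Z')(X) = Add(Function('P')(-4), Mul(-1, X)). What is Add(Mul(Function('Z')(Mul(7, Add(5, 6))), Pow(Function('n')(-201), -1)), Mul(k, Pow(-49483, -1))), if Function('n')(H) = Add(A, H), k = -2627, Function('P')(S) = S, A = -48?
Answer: Rational(1554082, 4107089) ≈ 0.37839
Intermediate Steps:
Function('n')(H) = Add(-48, H)
Function('Z')(X) = Add(-4, Mul(-1, X))
Add(Mul(Function('Z')(Mul(7, Add(5, 6))), Pow(Function('n')(-201), -1)), Mul(k, Pow(-49483, -1))) = Add(Mul(Add(-4, Mul(-1, Mul(7, Add(5, 6)))), Pow(Add(-48, -201), -1)), Mul(-2627, Pow(-49483, -1))) = Add(Mul(Add(-4, Mul(-1, Mul(7, 11))), Pow(-249, -1)), Mul(-2627, Rational(-1, 49483))) = Add(Mul(Add(-4, Mul(-1, 77)), Rational(-1, 249)), Rational(2627, 49483)) = Add(Mul(Add(-4, -77), Rational(-1, 249)), Rational(2627, 49483)) = Add(Mul(-81, Rational(-1, 249)), Rational(2627, 49483)) = Add(Rational(27, 83), Rational(2627, 49483)) = Rational(1554082, 4107089)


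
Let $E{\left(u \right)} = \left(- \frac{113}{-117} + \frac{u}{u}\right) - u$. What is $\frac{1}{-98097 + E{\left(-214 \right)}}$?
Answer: $- \frac{117}{11452081} \approx -1.0216 \cdot 10^{-5}$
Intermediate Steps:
$E{\left(u \right)} = \frac{230}{117} - u$ ($E{\left(u \right)} = \left(\left(-113\right) \left(- \frac{1}{117}\right) + 1\right) - u = \left(\frac{113}{117} + 1\right) - u = \frac{230}{117} - u$)
$\frac{1}{-98097 + E{\left(-214 \right)}} = \frac{1}{-98097 + \left(\frac{230}{117} - -214\right)} = \frac{1}{-98097 + \left(\frac{230}{117} + 214\right)} = \frac{1}{-98097 + \frac{25268}{117}} = \frac{1}{- \frac{11452081}{117}} = - \frac{117}{11452081}$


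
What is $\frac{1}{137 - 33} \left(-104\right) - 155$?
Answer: $-156$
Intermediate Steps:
$\frac{1}{137 - 33} \left(-104\right) - 155 = \frac{1}{104} \left(-104\right) - 155 = -1 - 155 = -156$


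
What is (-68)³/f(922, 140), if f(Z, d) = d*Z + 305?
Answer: -314432/129385 ≈ -2.4302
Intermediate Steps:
f(Z, d) = 305 + Z*d (f(Z, d) = Z*d + 305 = 305 + Z*d)
(-68)³/f(922, 140) = (-68)³/(305 + 922*140) = -314432/(305 + 129080) = -314432/129385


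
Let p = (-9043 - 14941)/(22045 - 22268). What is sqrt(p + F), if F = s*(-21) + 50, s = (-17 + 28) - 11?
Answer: sqrt(7834882)/223 ≈ 12.552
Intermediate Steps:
s = 0 (s = 11 - 11 = 0)
F = 50 (F = 0*(-21) + 50 = 0 + 50 = 50)
p = 23984/223 (p = -23984/(-223) = -23984*(-1/223) = 23984/223 ≈ 107.55)
sqrt(p + F) = sqrt(23984/223 + 50) = sqrt(35134/223) = sqrt(7834882)/223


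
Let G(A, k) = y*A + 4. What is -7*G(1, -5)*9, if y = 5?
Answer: -567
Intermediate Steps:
G(A, k) = 4 + 5*A (G(A, k) = 5*A + 4 = 4 + 5*A)
-7*G(1, -5)*9 = -7*(4 + 5*1)*9 = -7*(4 + 5)*9 = -7*9*9 = -63*9 = -567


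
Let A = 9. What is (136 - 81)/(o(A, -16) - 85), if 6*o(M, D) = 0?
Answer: -11/17 ≈ -0.64706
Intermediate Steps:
o(M, D) = 0 (o(M, D) = (⅙)*0 = 0)
(136 - 81)/(o(A, -16) - 85) = (136 - 81)/(0 - 85) = 55/(-85) = 55*(-1/85) = -11/17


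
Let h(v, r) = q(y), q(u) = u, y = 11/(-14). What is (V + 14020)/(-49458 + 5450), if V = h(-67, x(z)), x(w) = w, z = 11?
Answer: -196269/616112 ≈ -0.31856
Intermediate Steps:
y = -11/14 (y = 11*(-1/14) = -11/14 ≈ -0.78571)
h(v, r) = -11/14
V = -11/14 ≈ -0.78571
(V + 14020)/(-49458 + 5450) = (-11/14 + 14020)/(-49458 + 5450) = (196269/14)/(-44008) = (196269/14)*(-1/44008) = -196269/616112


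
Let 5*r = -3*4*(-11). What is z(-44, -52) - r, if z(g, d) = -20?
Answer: -232/5 ≈ -46.400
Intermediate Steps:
r = 132/5 (r = (-3*4*(-11))/5 = (-12*(-11))/5 = (1/5)*132 = 132/5 ≈ 26.400)
z(-44, -52) - r = -20 - 1*132/5 = -20 - 132/5 = -232/5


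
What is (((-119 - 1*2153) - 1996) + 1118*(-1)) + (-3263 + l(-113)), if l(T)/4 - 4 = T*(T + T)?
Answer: 93519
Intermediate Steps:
l(T) = 16 + 8*T² (l(T) = 16 + 4*(T*(T + T)) = 16 + 4*(T*(2*T)) = 16 + 4*(2*T²) = 16 + 8*T²)
(((-119 - 1*2153) - 1996) + 1118*(-1)) + (-3263 + l(-113)) = (((-119 - 1*2153) - 1996) + 1118*(-1)) + (-3263 + (16 + 8*(-113)²)) = (((-119 - 2153) - 1996) - 1118) + (-3263 + (16 + 8*12769)) = ((-2272 - 1996) - 1118) + (-3263 + (16 + 102152)) = (-4268 - 1118) + (-3263 + 102168) = -5386 + 98905 = 93519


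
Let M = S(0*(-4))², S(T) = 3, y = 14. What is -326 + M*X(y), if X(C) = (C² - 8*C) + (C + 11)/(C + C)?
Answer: 12265/28 ≈ 438.04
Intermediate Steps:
M = 9 (M = 3² = 9)
X(C) = C² - 8*C + (11 + C)/(2*C) (X(C) = (C² - 8*C) + (11 + C)/((2*C)) = (C² - 8*C) + (11 + C)*(1/(2*C)) = (C² - 8*C) + (11 + C)/(2*C) = C² - 8*C + (11 + C)/(2*C))
-326 + M*X(y) = -326 + 9*(½ + 14² - 8*14 + (11/2)/14) = -326 + 9*(½ + 196 - 112 + (11/2)*(1/14)) = -326 + 9*(½ + 196 - 112 + 11/28) = -326 + 9*(2377/28) = -326 + 21393/28 = 12265/28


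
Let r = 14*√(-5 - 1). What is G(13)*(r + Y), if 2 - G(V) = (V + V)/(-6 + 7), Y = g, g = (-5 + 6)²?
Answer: -24 - 336*I*√6 ≈ -24.0 - 823.03*I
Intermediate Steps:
r = 14*I*√6 (r = 14*√(-6) = 14*(I*√6) = 14*I*√6 ≈ 34.293*I)
g = 1 (g = 1² = 1)
Y = 1
G(V) = 2 - 2*V (G(V) = 2 - (V + V)/(-6 + 7) = 2 - 2*V/1 = 2 - 2*V)
G(13)*(r + Y) = (2 - 2*13)*(14*I*√6 + 1) = (2 - 26)*(1 + 14*I*√6) = -24*(1 + 14*I*√6) = -24 - 336*I*√6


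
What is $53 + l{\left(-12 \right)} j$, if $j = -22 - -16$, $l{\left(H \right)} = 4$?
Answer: $29$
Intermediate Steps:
$j = -6$ ($j = -22 + 16 = -6$)
$53 + l{\left(-12 \right)} j = 53 + 4 \left(-6\right) = 53 - 24 = 29$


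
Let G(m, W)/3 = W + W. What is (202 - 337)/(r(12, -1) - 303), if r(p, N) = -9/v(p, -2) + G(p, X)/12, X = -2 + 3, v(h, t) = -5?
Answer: 1350/3007 ≈ 0.44895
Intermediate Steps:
X = 1
G(m, W) = 6*W (G(m, W) = 3*(W + W) = 3*(2*W) = 6*W)
r(p, N) = 23/10 (r(p, N) = -9/(-5) + (6*1)/12 = -9*(-⅕) + 6*(1/12) = 9/5 + ½ = 23/10)
(202 - 337)/(r(12, -1) - 303) = (202 - 337)/(23/10 - 303) = -135/(-3007/10) = -135*(-10/3007) = 1350/3007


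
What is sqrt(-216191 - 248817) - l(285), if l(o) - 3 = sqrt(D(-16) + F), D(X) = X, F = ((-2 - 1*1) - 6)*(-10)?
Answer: -3 - sqrt(74) + 4*I*sqrt(29063) ≈ -11.602 + 681.92*I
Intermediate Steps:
F = 90 (F = ((-2 - 1) - 6)*(-10) = (-3 - 6)*(-10) = -9*(-10) = 90)
l(o) = 3 + sqrt(74) (l(o) = 3 + sqrt(-16 + 90) = 3 + sqrt(74))
sqrt(-216191 - 248817) - l(285) = sqrt(-216191 - 248817) - (3 + sqrt(74)) = sqrt(-465008) + (-3 - sqrt(74)) = 4*I*sqrt(29063) + (-3 - sqrt(74)) = -3 - sqrt(74) + 4*I*sqrt(29063)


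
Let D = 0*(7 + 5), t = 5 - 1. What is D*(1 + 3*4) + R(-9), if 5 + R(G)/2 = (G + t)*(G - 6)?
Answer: 140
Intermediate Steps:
t = 4
R(G) = -10 + 2*(-6 + G)*(4 + G) (R(G) = -10 + 2*((G + 4)*(G - 6)) = -10 + 2*((4 + G)*(-6 + G)) = -10 + 2*((-6 + G)*(4 + G)) = -10 + 2*(-6 + G)*(4 + G))
D = 0 (D = 0*12 = 0)
D*(1 + 3*4) + R(-9) = 0*(1 + 3*4) + (-58 - 4*(-9) + 2*(-9)²) = 0*(1 + 12) + (-58 + 36 + 2*81) = 0*13 + (-58 + 36 + 162) = 0 + 140 = 140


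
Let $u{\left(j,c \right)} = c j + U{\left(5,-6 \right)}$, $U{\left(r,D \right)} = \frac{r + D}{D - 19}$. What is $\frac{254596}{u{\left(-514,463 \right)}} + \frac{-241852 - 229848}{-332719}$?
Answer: $\frac{688679100200}{1979527993731} \approx 0.3479$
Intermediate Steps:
$U{\left(r,D \right)} = \frac{D + r}{-19 + D}$
$u{\left(j,c \right)} = \frac{1}{25} + c j$ ($u{\left(j,c \right)} = c j + \frac{-6 + 5}{-19 - 6} = c j + \frac{1}{-25} \left(-1\right) = c j - - \frac{1}{25} = c j + \frac{1}{25} = \frac{1}{25} + c j$)
$\frac{254596}{u{\left(-514,463 \right)}} + \frac{-241852 - 229848}{-332719} = \frac{254596}{\frac{1}{25} + 463 \left(-514\right)} + \frac{-241852 - 229848}{-332719} = \frac{254596}{\frac{1}{25} - 237982} - - \frac{471700}{332719} = \frac{254596}{- \frac{5949549}{25}} + \frac{471700}{332719} = 254596 \left(- \frac{25}{5949549}\right) + \frac{471700}{332719} = - \frac{6364900}{5949549} + \frac{471700}{332719} = \frac{688679100200}{1979527993731}$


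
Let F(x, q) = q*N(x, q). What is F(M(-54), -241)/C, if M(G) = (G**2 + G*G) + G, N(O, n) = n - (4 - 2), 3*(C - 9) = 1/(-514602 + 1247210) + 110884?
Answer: 42903722304/27084761963 ≈ 1.5841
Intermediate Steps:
C = 27084761963/732608 (C = 9 + (1/(-514602 + 1247210) + 110884)/3 = 9 + (1/732608 + 110884)/3 = 9 + (1/3)*(81234505473/732608) = 9 + 27078168491/732608 = 27084761963/732608 ≈ 36970.)
N(O, n) = -2 + n (N(O, n) = n - 1*2 = n - 2 = -2 + n)
M(G) = G + 2*G**2 (M(G) = (G**2 + G**2) + G = 2*G**2 + G = G + 2*G**2)
F(x, q) = q*(-2 + q)
F(M(-54), -241)/C = (-241*(-2 - 241))/(27084761963/732608) = -241*(-243)*(732608/27084761963) = 58563*(732608/27084761963) = 42903722304/27084761963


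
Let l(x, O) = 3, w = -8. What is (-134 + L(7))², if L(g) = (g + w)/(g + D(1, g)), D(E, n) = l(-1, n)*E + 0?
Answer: 1798281/100 ≈ 17983.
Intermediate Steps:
D(E, n) = 3*E (D(E, n) = 3*E + 0 = 3*E)
L(g) = (-8 + g)/(3 + g) (L(g) = (g - 8)/(g + 3*1) = (-8 + g)/(g + 3) = (-8 + g)/(3 + g))
(-134 + L(7))² = (-134 + (-8 + 7)/(3 + 7))² = (-134 - 1/10)² = (-134 + (⅒)*(-1))² = (-134 - ⅒)² = (-1341/10)² = 1798281/100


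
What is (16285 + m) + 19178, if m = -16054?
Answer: 19409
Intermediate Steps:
(16285 + m) + 19178 = (16285 - 16054) + 19178 = 231 + 19178 = 19409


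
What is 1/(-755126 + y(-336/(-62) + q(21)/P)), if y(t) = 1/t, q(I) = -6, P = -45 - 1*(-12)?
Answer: -1910/1442290319 ≈ -1.3243e-6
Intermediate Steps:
P = -33 (P = -45 + 12 = -33)
1/(-755126 + y(-336/(-62) + q(21)/P)) = 1/(-755126 + 1/(-336/(-62) - 6/(-33))) = 1/(-755126 + 1/(-336*(-1/62) - 6*(-1/33))) = 1/(-755126 + 1/(168/31 + 2/11)) = 1/(-755126 + 1/(1910/341)) = 1/(-755126 + 341/1910) = 1/(-1442290319/1910) = -1910/1442290319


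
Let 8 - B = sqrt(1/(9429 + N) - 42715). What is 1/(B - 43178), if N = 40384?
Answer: -358404535/15472678402999 + I*sqrt(105990223151022)/92836070417994 ≈ -2.3164e-5 + 1.109e-7*I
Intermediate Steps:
B = 8 - I*sqrt(105990223151022)/49813 (B = 8 - sqrt(1/(9429 + 40384) - 42715) = 8 - sqrt(1/49813 - 42715) = 8 - sqrt(-2127762294/49813) = 8 - I*sqrt(105990223151022)/49813 ≈ 8.0 - 206.68*I)
1/(B - 43178) = 1/((8 - I*sqrt(105990223151022)/49813) - 43178) = 1/(-43170 - I*sqrt(105990223151022)/49813)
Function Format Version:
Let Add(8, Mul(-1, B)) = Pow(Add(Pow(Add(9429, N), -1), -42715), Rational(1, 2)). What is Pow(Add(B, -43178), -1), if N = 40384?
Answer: Add(Rational(-358404535, 15472678402999), Mul(Rational(1, 92836070417994), I, Pow(105990223151022, Rational(1, 2)))) ≈ Add(-2.3164e-5, Mul(1.1090e-7, I))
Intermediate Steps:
B = Add(8, Mul(Rational(-1, 49813), I, Pow(105990223151022, Rational(1, 2)))) (B = Add(8, Mul(-1, Pow(Add(Pow(Add(9429, 40384), -1), -42715), Rational(1, 2)))) = Add(8, Mul(-1, Pow(Add(Pow(49813, -1), -42715), Rational(1, 2)))) = Add(8, Mul(-1, Pow(Add(Rational(1, 49813), -42715), Rational(1, 2)))) = Add(8, Mul(-1, Pow(Rational(-2127762294, 49813), Rational(1, 2)))) = Add(8, Mul(-1, Mul(Rational(1, 49813), I, Pow(105990223151022, Rational(1, 2))))) = Add(8, Mul(Rational(-1, 49813), I, Pow(105990223151022, Rational(1, 2)))) ≈ Add(8.0000, Mul(-206.68, I)))
Pow(Add(B, -43178), -1) = Pow(Add(Add(8, Mul(Rational(-1, 49813), I, Pow(105990223151022, Rational(1, 2)))), -43178), -1) = Pow(Add(-43170, Mul(Rational(-1, 49813), I, Pow(105990223151022, Rational(1, 2)))), -1)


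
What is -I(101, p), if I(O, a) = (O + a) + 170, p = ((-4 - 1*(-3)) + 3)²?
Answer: -275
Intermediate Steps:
p = 4 (p = ((-4 + 3) + 3)² = (-1 + 3)² = 2² = 4)
I(O, a) = 170 + O + a
-I(101, p) = -(170 + 101 + 4) = -1*275 = -275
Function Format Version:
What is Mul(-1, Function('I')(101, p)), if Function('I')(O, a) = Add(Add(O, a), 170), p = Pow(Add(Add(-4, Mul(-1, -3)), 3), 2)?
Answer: -275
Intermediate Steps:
p = 4 (p = Pow(Add(Add(-4, 3), 3), 2) = Pow(Add(-1, 3), 2) = Pow(2, 2) = 4)
Function('I')(O, a) = Add(170, O, a)
Mul(-1, Function('I')(101, p)) = Mul(-1, Add(170, 101, 4)) = Mul(-1, 275) = -275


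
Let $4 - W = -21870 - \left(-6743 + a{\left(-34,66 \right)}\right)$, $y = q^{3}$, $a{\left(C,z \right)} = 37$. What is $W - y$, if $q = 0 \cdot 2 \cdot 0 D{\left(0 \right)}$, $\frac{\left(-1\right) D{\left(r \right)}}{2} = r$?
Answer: $15168$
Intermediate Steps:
$D{\left(r \right)} = - 2 r$
$q = 0$ ($q = 0 \cdot 2 \cdot 0 \left(\left(-2\right) 0\right) = 0 \cdot 0 \cdot 0 = 0 \cdot 0 = 0$)
$y = 0$ ($y = 0^{3} = 0$)
$W = 15168$ ($W = 4 - \left(-21870 + \left(6743 - 37\right)\right) = 4 - \left(-21870 + 6706\right) = 4 - -15164 = 4 + 15164 = 15168$)
$W - y = 15168 - 0 = 15168 + 0 = 15168$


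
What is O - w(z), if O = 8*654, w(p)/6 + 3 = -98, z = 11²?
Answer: 5838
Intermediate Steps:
z = 121
w(p) = -606 (w(p) = -18 + 6*(-98) = -18 - 588 = -606)
O = 5232
O - w(z) = 5232 - 1*(-606) = 5232 + 606 = 5838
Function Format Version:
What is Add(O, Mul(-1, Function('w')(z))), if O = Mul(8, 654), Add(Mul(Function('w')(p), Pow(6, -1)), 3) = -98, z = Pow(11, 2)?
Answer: 5838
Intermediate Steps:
z = 121
Function('w')(p) = -606 (Function('w')(p) = Add(-18, Mul(6, -98)) = Add(-18, -588) = -606)
O = 5232
Add(O, Mul(-1, Function('w')(z))) = Add(5232, Mul(-1, -606)) = Add(5232, 606) = 5838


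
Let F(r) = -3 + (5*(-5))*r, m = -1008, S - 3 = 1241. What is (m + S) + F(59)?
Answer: -1242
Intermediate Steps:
S = 1244 (S = 3 + 1241 = 1244)
F(r) = -3 - 25*r
(m + S) + F(59) = (-1008 + 1244) + (-3 - 25*59) = 236 + (-3 - 1475) = 236 - 1478 = -1242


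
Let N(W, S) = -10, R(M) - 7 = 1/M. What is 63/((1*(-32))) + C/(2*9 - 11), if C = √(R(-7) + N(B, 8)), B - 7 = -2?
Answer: -63/32 + I*√154/49 ≈ -1.9688 + 0.25326*I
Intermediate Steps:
B = 5 (B = 7 - 2 = 5)
R(M) = 7 + 1/M
C = I*√154/7 (C = √((7 + 1/(-7)) - 10) = √((7 - ⅐) - 10) = √(48/7 - 10) = √(-22/7) = I*√154/7 ≈ 1.7728*I)
63/((1*(-32))) + C/(2*9 - 11) = 63/((1*(-32))) + (I*√154/7)/(2*9 - 11) = 63/(-32) + (I*√154/7)/(18 - 11) = 63*(-1/32) + (I*√154/7)/7 = -63/32 + (I*√154/7)*(⅐) = -63/32 + I*√154/49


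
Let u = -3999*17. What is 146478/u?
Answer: -48826/22661 ≈ -2.1546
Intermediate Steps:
u = -67983
146478/u = 146478/(-67983) = 146478*(-1/67983) = -48826/22661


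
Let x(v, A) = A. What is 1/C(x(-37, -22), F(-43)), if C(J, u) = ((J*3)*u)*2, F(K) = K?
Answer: 1/5676 ≈ 0.00017618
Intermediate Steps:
C(J, u) = 6*J*u (C(J, u) = ((3*J)*u)*2 = (3*J*u)*2 = 6*J*u)
1/C(x(-37, -22), F(-43)) = 1/(6*(-22)*(-43)) = 1/5676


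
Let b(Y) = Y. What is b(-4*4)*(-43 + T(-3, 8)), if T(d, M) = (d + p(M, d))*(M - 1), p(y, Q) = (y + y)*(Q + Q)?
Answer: 11776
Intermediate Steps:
p(y, Q) = 4*Q*y (p(y, Q) = (2*y)*(2*Q) = 4*Q*y)
T(d, M) = (-1 + M)*(d + 4*M*d) (T(d, M) = (d + 4*d*M)*(M - 1) = (d + 4*M*d)*(-1 + M) = (-1 + M)*(d + 4*M*d))
b(-4*4)*(-43 + T(-3, 8)) = (-4*4)*(-43 - 3*(-1 - 3*8 + 4*8²)) = -16*(-43 - 3*(-1 - 24 + 4*64)) = -16*(-43 - 3*(-1 - 24 + 256)) = -16*(-43 - 3*231) = -16*(-43 - 693) = -16*(-736) = 11776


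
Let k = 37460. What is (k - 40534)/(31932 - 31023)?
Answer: -3074/909 ≈ -3.3817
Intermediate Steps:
(k - 40534)/(31932 - 31023) = (37460 - 40534)/(31932 - 31023) = -3074/909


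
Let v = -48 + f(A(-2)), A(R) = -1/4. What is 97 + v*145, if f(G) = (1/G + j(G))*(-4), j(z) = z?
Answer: -4398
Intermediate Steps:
A(R) = -¼ (A(R) = -1*¼ = -¼)
f(G) = -4*G - 4/G (f(G) = (1/G + G)*(-4) = (G + 1/G)*(-4) = -4*G - 4/G)
v = -31 (v = -48 + (-4*(-¼) - 4/(-¼)) = -48 + (1 - 4*(-4)) = -48 + (1 + 16) = -48 + 17 = -31)
97 + v*145 = 97 - 31*145 = 97 - 4495 = -4398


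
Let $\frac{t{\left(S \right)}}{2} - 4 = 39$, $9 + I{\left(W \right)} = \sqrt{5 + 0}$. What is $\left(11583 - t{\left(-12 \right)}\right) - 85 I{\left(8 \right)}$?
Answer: $12262 - 85 \sqrt{5} \approx 12072.0$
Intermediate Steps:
$I{\left(W \right)} = -9 + \sqrt{5}$ ($I{\left(W \right)} = -9 + \sqrt{5 + 0} = -9 + \sqrt{5}$)
$t{\left(S \right)} = 86$ ($t{\left(S \right)} = 8 + 2 \cdot 39 = 8 + 78 = 86$)
$\left(11583 - t{\left(-12 \right)}\right) - 85 I{\left(8 \right)} = \left(11583 - 86\right) - 85 \left(-9 + \sqrt{5}\right) = \left(11583 - 86\right) - \left(-765 + 85 \sqrt{5}\right) = 11497 + \left(765 - 85 \sqrt{5}\right) = 12262 - 85 \sqrt{5}$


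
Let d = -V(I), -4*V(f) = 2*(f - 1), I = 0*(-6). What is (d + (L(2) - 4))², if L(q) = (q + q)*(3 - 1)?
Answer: 49/4 ≈ 12.250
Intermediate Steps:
I = 0
V(f) = ½ - f/2 (V(f) = -(f - 1)/2 = -(-1 + f)/2 = -(-2 + 2*f)/4 = ½ - f/2)
L(q) = 4*q (L(q) = (2*q)*2 = 4*q)
d = -½ (d = -(½ - ½*0) = -(½ + 0) = -1*½ = -½ ≈ -0.50000)
(d + (L(2) - 4))² = (-½ + (4*2 - 4))² = (-½ + (8 - 4))² = (-½ + 4)² = (7/2)² = 49/4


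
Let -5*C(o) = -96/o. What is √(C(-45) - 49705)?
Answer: I*√11183721/15 ≈ 222.95*I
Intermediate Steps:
C(o) = 96/(5*o) (C(o) = -(-96)/(5*o) = 96/(5*o))
√(C(-45) - 49705) = √((96/5)/(-45) - 49705) = √((96/5)*(-1/45) - 49705) = √(-32/75 - 49705) = √(-3727907/75) = I*√11183721/15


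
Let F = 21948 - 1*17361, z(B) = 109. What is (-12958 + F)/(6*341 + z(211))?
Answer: -8371/2155 ≈ -3.8845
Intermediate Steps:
F = 4587 (F = 21948 - 17361 = 4587)
(-12958 + F)/(6*341 + z(211)) = (-12958 + 4587)/(6*341 + 109) = -8371/(2046 + 109) = -8371/2155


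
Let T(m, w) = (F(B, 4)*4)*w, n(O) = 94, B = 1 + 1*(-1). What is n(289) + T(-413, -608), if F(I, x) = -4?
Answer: 9822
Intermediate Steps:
B = 0 (B = 1 - 1 = 0)
T(m, w) = -16*w (T(m, w) = (-4*4)*w = -16*w)
n(289) + T(-413, -608) = 94 - 16*(-608) = 94 + 9728 = 9822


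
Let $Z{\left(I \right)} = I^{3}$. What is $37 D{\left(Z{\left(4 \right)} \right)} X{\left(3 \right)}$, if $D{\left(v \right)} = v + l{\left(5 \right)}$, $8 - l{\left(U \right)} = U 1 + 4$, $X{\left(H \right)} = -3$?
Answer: $-6993$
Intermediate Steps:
$l{\left(U \right)} = 4 - U$ ($l{\left(U \right)} = 8 - \left(U 1 + 4\right) = 8 - \left(U + 4\right) = 8 - \left(4 + U\right) = 4 - U$)
$D{\left(v \right)} = -1 + v$ ($D{\left(v \right)} = v + \left(4 - 5\right) = v - 1 = -1 + v$)
$37 D{\left(Z{\left(4 \right)} \right)} X{\left(3 \right)} = 37 \left(-1 + 4^{3}\right) \left(-3\right) = 37 \left(-1 + 64\right) \left(-3\right) = 37 \cdot 63 \left(-3\right) = 2331 \left(-3\right) = -6993$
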